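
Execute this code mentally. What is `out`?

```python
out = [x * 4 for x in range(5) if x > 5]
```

Let's trace through this code step by step.

Initialize: out = [x * 4 for x in range(5) if x > 5]

After execution: out = []
[]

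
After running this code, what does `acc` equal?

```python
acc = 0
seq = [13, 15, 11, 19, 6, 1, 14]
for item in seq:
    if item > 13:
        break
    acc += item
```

Let's trace through this code step by step.

Initialize: acc = 0
Initialize: seq = [13, 15, 11, 19, 6, 1, 14]
Entering loop: for item in seq:

After execution: acc = 13
13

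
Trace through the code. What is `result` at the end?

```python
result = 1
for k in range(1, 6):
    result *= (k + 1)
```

Let's trace through this code step by step.

Initialize: result = 1
Entering loop: for k in range(1, 6):

After execution: result = 720
720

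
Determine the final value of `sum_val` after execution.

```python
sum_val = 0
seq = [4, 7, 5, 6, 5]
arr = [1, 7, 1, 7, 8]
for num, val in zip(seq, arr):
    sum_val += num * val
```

Let's trace through this code step by step.

Initialize: sum_val = 0
Initialize: seq = [4, 7, 5, 6, 5]
Initialize: arr = [1, 7, 1, 7, 8]
Entering loop: for num, val in zip(seq, arr):

After execution: sum_val = 140
140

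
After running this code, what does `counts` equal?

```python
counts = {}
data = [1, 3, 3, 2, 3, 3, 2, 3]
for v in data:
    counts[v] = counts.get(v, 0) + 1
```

Let's trace through this code step by step.

Initialize: counts = {}
Initialize: data = [1, 3, 3, 2, 3, 3, 2, 3]
Entering loop: for v in data:

After execution: counts = {1: 1, 3: 5, 2: 2}
{1: 1, 3: 5, 2: 2}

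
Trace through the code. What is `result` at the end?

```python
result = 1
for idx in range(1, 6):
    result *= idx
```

Let's trace through this code step by step.

Initialize: result = 1
Entering loop: for idx in range(1, 6):

After execution: result = 120
120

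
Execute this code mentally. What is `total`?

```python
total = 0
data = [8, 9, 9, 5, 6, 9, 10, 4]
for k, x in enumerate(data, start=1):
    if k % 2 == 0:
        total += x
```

Let's trace through this code step by step.

Initialize: total = 0
Initialize: data = [8, 9, 9, 5, 6, 9, 10, 4]
Entering loop: for k, x in enumerate(data, start=1):

After execution: total = 27
27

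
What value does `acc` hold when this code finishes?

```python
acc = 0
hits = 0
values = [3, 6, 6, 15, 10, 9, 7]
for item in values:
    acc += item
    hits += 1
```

Let's trace through this code step by step.

Initialize: acc = 0
Initialize: hits = 0
Initialize: values = [3, 6, 6, 15, 10, 9, 7]
Entering loop: for item in values:

After execution: acc = 56
56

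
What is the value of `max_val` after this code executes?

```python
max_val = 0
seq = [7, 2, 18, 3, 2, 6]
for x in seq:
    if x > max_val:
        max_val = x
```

Let's trace through this code step by step.

Initialize: max_val = 0
Initialize: seq = [7, 2, 18, 3, 2, 6]
Entering loop: for x in seq:

After execution: max_val = 18
18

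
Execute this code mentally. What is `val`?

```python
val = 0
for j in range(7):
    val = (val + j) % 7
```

Let's trace through this code step by step.

Initialize: val = 0
Entering loop: for j in range(7):

After execution: val = 0
0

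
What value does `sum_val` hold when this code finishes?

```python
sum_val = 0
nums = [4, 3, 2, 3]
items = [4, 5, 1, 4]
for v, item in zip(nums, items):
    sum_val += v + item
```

Let's trace through this code step by step.

Initialize: sum_val = 0
Initialize: nums = [4, 3, 2, 3]
Initialize: items = [4, 5, 1, 4]
Entering loop: for v, item in zip(nums, items):

After execution: sum_val = 26
26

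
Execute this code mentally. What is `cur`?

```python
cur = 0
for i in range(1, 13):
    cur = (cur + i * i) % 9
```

Let's trace through this code step by step.

Initialize: cur = 0
Entering loop: for i in range(1, 13):

After execution: cur = 2
2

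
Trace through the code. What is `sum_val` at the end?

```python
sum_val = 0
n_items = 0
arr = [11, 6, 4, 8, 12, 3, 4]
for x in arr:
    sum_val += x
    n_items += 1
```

Let's trace through this code step by step.

Initialize: sum_val = 0
Initialize: n_items = 0
Initialize: arr = [11, 6, 4, 8, 12, 3, 4]
Entering loop: for x in arr:

After execution: sum_val = 48
48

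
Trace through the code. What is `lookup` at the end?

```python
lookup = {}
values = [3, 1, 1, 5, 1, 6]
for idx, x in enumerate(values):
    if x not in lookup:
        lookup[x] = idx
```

Let's trace through this code step by step.

Initialize: lookup = {}
Initialize: values = [3, 1, 1, 5, 1, 6]
Entering loop: for idx, x in enumerate(values):

After execution: lookup = {3: 0, 1: 1, 5: 3, 6: 5}
{3: 0, 1: 1, 5: 3, 6: 5}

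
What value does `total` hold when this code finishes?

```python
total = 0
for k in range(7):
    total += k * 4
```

Let's trace through this code step by step.

Initialize: total = 0
Entering loop: for k in range(7):

After execution: total = 84
84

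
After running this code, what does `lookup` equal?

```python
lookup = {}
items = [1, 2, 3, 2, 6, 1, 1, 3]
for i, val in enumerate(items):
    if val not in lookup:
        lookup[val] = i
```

Let's trace through this code step by step.

Initialize: lookup = {}
Initialize: items = [1, 2, 3, 2, 6, 1, 1, 3]
Entering loop: for i, val in enumerate(items):

After execution: lookup = {1: 0, 2: 1, 3: 2, 6: 4}
{1: 0, 2: 1, 3: 2, 6: 4}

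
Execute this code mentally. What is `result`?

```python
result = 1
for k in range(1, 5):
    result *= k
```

Let's trace through this code step by step.

Initialize: result = 1
Entering loop: for k in range(1, 5):

After execution: result = 24
24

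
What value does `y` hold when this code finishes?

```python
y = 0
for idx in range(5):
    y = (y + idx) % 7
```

Let's trace through this code step by step.

Initialize: y = 0
Entering loop: for idx in range(5):

After execution: y = 3
3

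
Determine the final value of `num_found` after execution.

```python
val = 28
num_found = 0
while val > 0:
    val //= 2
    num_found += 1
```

Let's trace through this code step by step.

Initialize: val = 28
Initialize: num_found = 0
Entering loop: while val > 0:

After execution: num_found = 5
5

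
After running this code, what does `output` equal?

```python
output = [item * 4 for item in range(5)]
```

Let's trace through this code step by step.

Initialize: output = [item * 4 for item in range(5)]

After execution: output = [0, 4, 8, 12, 16]
[0, 4, 8, 12, 16]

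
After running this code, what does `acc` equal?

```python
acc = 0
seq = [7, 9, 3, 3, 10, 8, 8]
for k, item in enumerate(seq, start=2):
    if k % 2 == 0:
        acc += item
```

Let's trace through this code step by step.

Initialize: acc = 0
Initialize: seq = [7, 9, 3, 3, 10, 8, 8]
Entering loop: for k, item in enumerate(seq, start=2):

After execution: acc = 28
28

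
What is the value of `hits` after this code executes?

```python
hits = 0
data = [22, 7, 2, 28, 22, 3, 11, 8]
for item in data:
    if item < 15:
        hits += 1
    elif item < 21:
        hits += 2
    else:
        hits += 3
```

Let's trace through this code step by step.

Initialize: hits = 0
Initialize: data = [22, 7, 2, 28, 22, 3, 11, 8]
Entering loop: for item in data:

After execution: hits = 14
14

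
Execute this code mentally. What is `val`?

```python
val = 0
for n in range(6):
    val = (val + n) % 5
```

Let's trace through this code step by step.

Initialize: val = 0
Entering loop: for n in range(6):

After execution: val = 0
0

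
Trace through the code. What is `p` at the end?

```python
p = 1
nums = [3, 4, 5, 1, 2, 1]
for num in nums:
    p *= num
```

Let's trace through this code step by step.

Initialize: p = 1
Initialize: nums = [3, 4, 5, 1, 2, 1]
Entering loop: for num in nums:

After execution: p = 120
120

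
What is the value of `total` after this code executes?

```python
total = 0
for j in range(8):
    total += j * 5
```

Let's trace through this code step by step.

Initialize: total = 0
Entering loop: for j in range(8):

After execution: total = 140
140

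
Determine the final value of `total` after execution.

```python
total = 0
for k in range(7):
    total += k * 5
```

Let's trace through this code step by step.

Initialize: total = 0
Entering loop: for k in range(7):

After execution: total = 105
105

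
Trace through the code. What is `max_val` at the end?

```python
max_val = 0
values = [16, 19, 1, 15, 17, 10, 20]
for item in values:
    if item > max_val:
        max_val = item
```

Let's trace through this code step by step.

Initialize: max_val = 0
Initialize: values = [16, 19, 1, 15, 17, 10, 20]
Entering loop: for item in values:

After execution: max_val = 20
20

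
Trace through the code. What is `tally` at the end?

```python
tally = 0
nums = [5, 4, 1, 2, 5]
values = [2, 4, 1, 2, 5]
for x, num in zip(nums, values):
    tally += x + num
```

Let's trace through this code step by step.

Initialize: tally = 0
Initialize: nums = [5, 4, 1, 2, 5]
Initialize: values = [2, 4, 1, 2, 5]
Entering loop: for x, num in zip(nums, values):

After execution: tally = 31
31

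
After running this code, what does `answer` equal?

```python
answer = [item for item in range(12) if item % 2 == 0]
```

Let's trace through this code step by step.

Initialize: answer = [item for item in range(12) if item % 2 == 0]

After execution: answer = [0, 2, 4, 6, 8, 10]
[0, 2, 4, 6, 8, 10]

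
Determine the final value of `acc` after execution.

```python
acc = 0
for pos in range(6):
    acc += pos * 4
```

Let's trace through this code step by step.

Initialize: acc = 0
Entering loop: for pos in range(6):

After execution: acc = 60
60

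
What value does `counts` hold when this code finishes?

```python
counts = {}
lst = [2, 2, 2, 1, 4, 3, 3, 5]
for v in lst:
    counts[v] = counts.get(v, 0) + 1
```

Let's trace through this code step by step.

Initialize: counts = {}
Initialize: lst = [2, 2, 2, 1, 4, 3, 3, 5]
Entering loop: for v in lst:

After execution: counts = {2: 3, 1: 1, 4: 1, 3: 2, 5: 1}
{2: 3, 1: 1, 4: 1, 3: 2, 5: 1}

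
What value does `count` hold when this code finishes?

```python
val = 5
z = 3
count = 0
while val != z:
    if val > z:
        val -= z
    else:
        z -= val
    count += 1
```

Let's trace through this code step by step.

Initialize: val = 5
Initialize: z = 3
Initialize: count = 0
Entering loop: while val != z:

After execution: count = 3
3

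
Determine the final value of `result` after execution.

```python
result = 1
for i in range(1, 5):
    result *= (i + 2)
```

Let's trace through this code step by step.

Initialize: result = 1
Entering loop: for i in range(1, 5):

After execution: result = 360
360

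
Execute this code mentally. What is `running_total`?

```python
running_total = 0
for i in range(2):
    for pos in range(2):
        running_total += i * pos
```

Let's trace through this code step by step.

Initialize: running_total = 0
Entering loop: for i in range(2):

After execution: running_total = 1
1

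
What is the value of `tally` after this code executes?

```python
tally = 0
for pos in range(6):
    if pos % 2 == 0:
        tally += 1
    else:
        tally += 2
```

Let's trace through this code step by step.

Initialize: tally = 0
Entering loop: for pos in range(6):

After execution: tally = 9
9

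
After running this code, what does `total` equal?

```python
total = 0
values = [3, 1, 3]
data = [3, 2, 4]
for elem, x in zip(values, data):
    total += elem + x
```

Let's trace through this code step by step.

Initialize: total = 0
Initialize: values = [3, 1, 3]
Initialize: data = [3, 2, 4]
Entering loop: for elem, x in zip(values, data):

After execution: total = 16
16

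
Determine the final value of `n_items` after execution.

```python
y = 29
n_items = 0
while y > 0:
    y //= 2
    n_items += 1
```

Let's trace through this code step by step.

Initialize: y = 29
Initialize: n_items = 0
Entering loop: while y > 0:

After execution: n_items = 5
5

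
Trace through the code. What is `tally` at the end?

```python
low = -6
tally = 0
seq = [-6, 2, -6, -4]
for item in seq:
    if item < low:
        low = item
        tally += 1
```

Let's trace through this code step by step.

Initialize: low = -6
Initialize: tally = 0
Initialize: seq = [-6, 2, -6, -4]
Entering loop: for item in seq:

After execution: tally = 0
0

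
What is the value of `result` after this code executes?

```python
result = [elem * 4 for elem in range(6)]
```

Let's trace through this code step by step.

Initialize: result = [elem * 4 for elem in range(6)]

After execution: result = [0, 4, 8, 12, 16, 20]
[0, 4, 8, 12, 16, 20]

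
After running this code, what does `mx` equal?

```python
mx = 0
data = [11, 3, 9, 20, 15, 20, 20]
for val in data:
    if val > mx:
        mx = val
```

Let's trace through this code step by step.

Initialize: mx = 0
Initialize: data = [11, 3, 9, 20, 15, 20, 20]
Entering loop: for val in data:

After execution: mx = 20
20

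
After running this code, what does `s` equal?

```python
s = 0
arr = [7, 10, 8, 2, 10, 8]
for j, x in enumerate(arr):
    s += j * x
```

Let's trace through this code step by step.

Initialize: s = 0
Initialize: arr = [7, 10, 8, 2, 10, 8]
Entering loop: for j, x in enumerate(arr):

After execution: s = 112
112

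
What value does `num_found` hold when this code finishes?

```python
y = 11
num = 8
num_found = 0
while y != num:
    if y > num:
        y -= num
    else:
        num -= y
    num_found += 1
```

Let's trace through this code step by step.

Initialize: y = 11
Initialize: num = 8
Initialize: num_found = 0
Entering loop: while y != num:

After execution: num_found = 5
5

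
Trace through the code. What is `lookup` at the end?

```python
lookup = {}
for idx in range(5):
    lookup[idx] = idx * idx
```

Let's trace through this code step by step.

Initialize: lookup = {}
Entering loop: for idx in range(5):

After execution: lookup = {0: 0, 1: 1, 2: 4, 3: 9, 4: 16}
{0: 0, 1: 1, 2: 4, 3: 9, 4: 16}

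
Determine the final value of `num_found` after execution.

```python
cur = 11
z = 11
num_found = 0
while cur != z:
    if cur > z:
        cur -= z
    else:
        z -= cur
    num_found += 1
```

Let's trace through this code step by step.

Initialize: cur = 11
Initialize: z = 11
Initialize: num_found = 0
Entering loop: while cur != z:

After execution: num_found = 0
0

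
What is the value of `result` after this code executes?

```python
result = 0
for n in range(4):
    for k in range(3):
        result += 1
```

Let's trace through this code step by step.

Initialize: result = 0
Entering loop: for n in range(4):

After execution: result = 12
12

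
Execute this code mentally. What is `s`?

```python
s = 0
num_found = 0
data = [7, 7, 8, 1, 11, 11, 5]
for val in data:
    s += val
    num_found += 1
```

Let's trace through this code step by step.

Initialize: s = 0
Initialize: num_found = 0
Initialize: data = [7, 7, 8, 1, 11, 11, 5]
Entering loop: for val in data:

After execution: s = 50
50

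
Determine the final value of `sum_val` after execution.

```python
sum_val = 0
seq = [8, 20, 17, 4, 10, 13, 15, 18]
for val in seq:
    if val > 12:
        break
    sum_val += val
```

Let's trace through this code step by step.

Initialize: sum_val = 0
Initialize: seq = [8, 20, 17, 4, 10, 13, 15, 18]
Entering loop: for val in seq:

After execution: sum_val = 8
8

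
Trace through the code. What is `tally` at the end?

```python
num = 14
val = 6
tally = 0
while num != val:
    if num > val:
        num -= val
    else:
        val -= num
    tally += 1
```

Let's trace through this code step by step.

Initialize: num = 14
Initialize: val = 6
Initialize: tally = 0
Entering loop: while num != val:

After execution: tally = 4
4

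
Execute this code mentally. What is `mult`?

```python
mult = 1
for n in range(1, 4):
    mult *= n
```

Let's trace through this code step by step.

Initialize: mult = 1
Entering loop: for n in range(1, 4):

After execution: mult = 6
6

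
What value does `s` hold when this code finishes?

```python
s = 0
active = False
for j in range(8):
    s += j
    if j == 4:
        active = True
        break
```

Let's trace through this code step by step.

Initialize: s = 0
Initialize: active = False
Entering loop: for j in range(8):

After execution: s = 10
10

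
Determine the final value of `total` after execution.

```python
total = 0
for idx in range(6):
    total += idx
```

Let's trace through this code step by step.

Initialize: total = 0
Entering loop: for idx in range(6):

After execution: total = 15
15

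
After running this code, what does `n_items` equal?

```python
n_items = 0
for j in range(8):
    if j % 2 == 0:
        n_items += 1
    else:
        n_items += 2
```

Let's trace through this code step by step.

Initialize: n_items = 0
Entering loop: for j in range(8):

After execution: n_items = 12
12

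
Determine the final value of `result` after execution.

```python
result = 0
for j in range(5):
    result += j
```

Let's trace through this code step by step.

Initialize: result = 0
Entering loop: for j in range(5):

After execution: result = 10
10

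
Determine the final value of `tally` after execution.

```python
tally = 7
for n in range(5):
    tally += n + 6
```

Let's trace through this code step by step.

Initialize: tally = 7
Entering loop: for n in range(5):

After execution: tally = 47
47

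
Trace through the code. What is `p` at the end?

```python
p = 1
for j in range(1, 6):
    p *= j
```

Let's trace through this code step by step.

Initialize: p = 1
Entering loop: for j in range(1, 6):

After execution: p = 120
120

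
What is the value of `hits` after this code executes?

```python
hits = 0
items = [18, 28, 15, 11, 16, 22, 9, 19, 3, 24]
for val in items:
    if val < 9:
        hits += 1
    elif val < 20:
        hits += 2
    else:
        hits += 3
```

Let's trace through this code step by step.

Initialize: hits = 0
Initialize: items = [18, 28, 15, 11, 16, 22, 9, 19, 3, 24]
Entering loop: for val in items:

After execution: hits = 22
22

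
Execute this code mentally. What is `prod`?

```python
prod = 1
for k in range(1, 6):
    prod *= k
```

Let's trace through this code step by step.

Initialize: prod = 1
Entering loop: for k in range(1, 6):

After execution: prod = 120
120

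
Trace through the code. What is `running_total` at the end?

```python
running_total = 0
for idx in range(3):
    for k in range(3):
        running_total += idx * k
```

Let's trace through this code step by step.

Initialize: running_total = 0
Entering loop: for idx in range(3):

After execution: running_total = 9
9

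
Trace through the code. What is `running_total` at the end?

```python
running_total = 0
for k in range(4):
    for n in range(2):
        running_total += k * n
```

Let's trace through this code step by step.

Initialize: running_total = 0
Entering loop: for k in range(4):

After execution: running_total = 6
6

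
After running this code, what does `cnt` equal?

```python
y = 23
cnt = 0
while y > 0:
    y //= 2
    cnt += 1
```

Let's trace through this code step by step.

Initialize: y = 23
Initialize: cnt = 0
Entering loop: while y > 0:

After execution: cnt = 5
5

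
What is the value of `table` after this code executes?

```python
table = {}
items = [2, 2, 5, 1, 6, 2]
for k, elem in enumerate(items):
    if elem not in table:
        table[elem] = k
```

Let's trace through this code step by step.

Initialize: table = {}
Initialize: items = [2, 2, 5, 1, 6, 2]
Entering loop: for k, elem in enumerate(items):

After execution: table = {2: 0, 5: 2, 1: 3, 6: 4}
{2: 0, 5: 2, 1: 3, 6: 4}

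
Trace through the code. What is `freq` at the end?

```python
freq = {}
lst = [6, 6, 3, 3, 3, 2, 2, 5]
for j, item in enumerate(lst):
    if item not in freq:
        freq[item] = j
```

Let's trace through this code step by step.

Initialize: freq = {}
Initialize: lst = [6, 6, 3, 3, 3, 2, 2, 5]
Entering loop: for j, item in enumerate(lst):

After execution: freq = {6: 0, 3: 2, 2: 5, 5: 7}
{6: 0, 3: 2, 2: 5, 5: 7}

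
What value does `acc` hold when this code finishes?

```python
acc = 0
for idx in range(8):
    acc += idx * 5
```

Let's trace through this code step by step.

Initialize: acc = 0
Entering loop: for idx in range(8):

After execution: acc = 140
140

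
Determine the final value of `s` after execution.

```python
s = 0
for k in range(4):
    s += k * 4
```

Let's trace through this code step by step.

Initialize: s = 0
Entering loop: for k in range(4):

After execution: s = 24
24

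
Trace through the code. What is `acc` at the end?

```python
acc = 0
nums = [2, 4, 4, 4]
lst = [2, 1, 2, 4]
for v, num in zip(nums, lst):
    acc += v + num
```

Let's trace through this code step by step.

Initialize: acc = 0
Initialize: nums = [2, 4, 4, 4]
Initialize: lst = [2, 1, 2, 4]
Entering loop: for v, num in zip(nums, lst):

After execution: acc = 23
23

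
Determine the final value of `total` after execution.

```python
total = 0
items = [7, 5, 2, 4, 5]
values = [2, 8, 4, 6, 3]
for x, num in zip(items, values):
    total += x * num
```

Let's trace through this code step by step.

Initialize: total = 0
Initialize: items = [7, 5, 2, 4, 5]
Initialize: values = [2, 8, 4, 6, 3]
Entering loop: for x, num in zip(items, values):

After execution: total = 101
101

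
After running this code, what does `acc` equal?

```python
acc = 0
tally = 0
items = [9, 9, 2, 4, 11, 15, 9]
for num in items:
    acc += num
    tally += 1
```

Let's trace through this code step by step.

Initialize: acc = 0
Initialize: tally = 0
Initialize: items = [9, 9, 2, 4, 11, 15, 9]
Entering loop: for num in items:

After execution: acc = 59
59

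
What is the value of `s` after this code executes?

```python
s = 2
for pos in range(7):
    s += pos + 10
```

Let's trace through this code step by step.

Initialize: s = 2
Entering loop: for pos in range(7):

After execution: s = 93
93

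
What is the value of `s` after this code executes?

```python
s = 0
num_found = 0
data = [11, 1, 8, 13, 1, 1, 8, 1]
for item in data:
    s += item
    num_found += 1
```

Let's trace through this code step by step.

Initialize: s = 0
Initialize: num_found = 0
Initialize: data = [11, 1, 8, 13, 1, 1, 8, 1]
Entering loop: for item in data:

After execution: s = 44
44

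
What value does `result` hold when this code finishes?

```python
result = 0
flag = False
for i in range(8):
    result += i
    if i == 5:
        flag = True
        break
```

Let's trace through this code step by step.

Initialize: result = 0
Initialize: flag = False
Entering loop: for i in range(8):

After execution: result = 15
15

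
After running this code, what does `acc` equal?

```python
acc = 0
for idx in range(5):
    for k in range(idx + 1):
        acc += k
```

Let's trace through this code step by step.

Initialize: acc = 0
Entering loop: for idx in range(5):

After execution: acc = 20
20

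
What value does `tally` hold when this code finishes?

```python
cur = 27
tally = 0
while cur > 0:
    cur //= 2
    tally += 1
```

Let's trace through this code step by step.

Initialize: cur = 27
Initialize: tally = 0
Entering loop: while cur > 0:

After execution: tally = 5
5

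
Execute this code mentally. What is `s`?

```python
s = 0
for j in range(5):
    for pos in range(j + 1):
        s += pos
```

Let's trace through this code step by step.

Initialize: s = 0
Entering loop: for j in range(5):

After execution: s = 20
20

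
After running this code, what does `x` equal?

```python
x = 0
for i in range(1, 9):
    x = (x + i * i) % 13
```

Let's trace through this code step by step.

Initialize: x = 0
Entering loop: for i in range(1, 9):

After execution: x = 9
9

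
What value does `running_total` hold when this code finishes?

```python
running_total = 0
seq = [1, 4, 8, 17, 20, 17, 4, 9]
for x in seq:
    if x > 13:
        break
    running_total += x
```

Let's trace through this code step by step.

Initialize: running_total = 0
Initialize: seq = [1, 4, 8, 17, 20, 17, 4, 9]
Entering loop: for x in seq:

After execution: running_total = 13
13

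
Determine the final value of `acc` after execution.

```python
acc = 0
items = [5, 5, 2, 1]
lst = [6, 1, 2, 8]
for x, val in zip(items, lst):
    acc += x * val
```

Let's trace through this code step by step.

Initialize: acc = 0
Initialize: items = [5, 5, 2, 1]
Initialize: lst = [6, 1, 2, 8]
Entering loop: for x, val in zip(items, lst):

After execution: acc = 47
47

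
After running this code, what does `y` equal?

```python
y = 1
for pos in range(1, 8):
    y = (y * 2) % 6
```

Let's trace through this code step by step.

Initialize: y = 1
Entering loop: for pos in range(1, 8):

After execution: y = 2
2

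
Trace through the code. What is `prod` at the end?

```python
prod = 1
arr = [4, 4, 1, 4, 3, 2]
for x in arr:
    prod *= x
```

Let's trace through this code step by step.

Initialize: prod = 1
Initialize: arr = [4, 4, 1, 4, 3, 2]
Entering loop: for x in arr:

After execution: prod = 384
384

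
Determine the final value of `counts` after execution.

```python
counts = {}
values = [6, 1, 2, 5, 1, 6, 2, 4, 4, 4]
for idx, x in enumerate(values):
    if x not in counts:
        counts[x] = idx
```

Let's trace through this code step by step.

Initialize: counts = {}
Initialize: values = [6, 1, 2, 5, 1, 6, 2, 4, 4, 4]
Entering loop: for idx, x in enumerate(values):

After execution: counts = {6: 0, 1: 1, 2: 2, 5: 3, 4: 7}
{6: 0, 1: 1, 2: 2, 5: 3, 4: 7}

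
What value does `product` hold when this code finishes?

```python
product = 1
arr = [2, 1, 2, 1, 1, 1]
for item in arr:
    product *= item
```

Let's trace through this code step by step.

Initialize: product = 1
Initialize: arr = [2, 1, 2, 1, 1, 1]
Entering loop: for item in arr:

After execution: product = 4
4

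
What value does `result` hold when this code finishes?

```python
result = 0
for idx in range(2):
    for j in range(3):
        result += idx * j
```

Let's trace through this code step by step.

Initialize: result = 0
Entering loop: for idx in range(2):

After execution: result = 3
3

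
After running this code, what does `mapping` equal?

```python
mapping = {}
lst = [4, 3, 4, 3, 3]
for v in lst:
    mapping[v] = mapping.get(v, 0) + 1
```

Let's trace through this code step by step.

Initialize: mapping = {}
Initialize: lst = [4, 3, 4, 3, 3]
Entering loop: for v in lst:

After execution: mapping = {4: 2, 3: 3}
{4: 2, 3: 3}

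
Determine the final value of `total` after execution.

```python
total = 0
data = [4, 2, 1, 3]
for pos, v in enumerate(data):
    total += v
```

Let's trace through this code step by step.

Initialize: total = 0
Initialize: data = [4, 2, 1, 3]
Entering loop: for pos, v in enumerate(data):

After execution: total = 10
10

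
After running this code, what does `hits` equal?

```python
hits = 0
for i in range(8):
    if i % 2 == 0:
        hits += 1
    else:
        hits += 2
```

Let's trace through this code step by step.

Initialize: hits = 0
Entering loop: for i in range(8):

After execution: hits = 12
12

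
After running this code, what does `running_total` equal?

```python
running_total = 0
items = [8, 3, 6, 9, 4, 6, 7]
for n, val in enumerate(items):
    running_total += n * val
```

Let's trace through this code step by step.

Initialize: running_total = 0
Initialize: items = [8, 3, 6, 9, 4, 6, 7]
Entering loop: for n, val in enumerate(items):

After execution: running_total = 130
130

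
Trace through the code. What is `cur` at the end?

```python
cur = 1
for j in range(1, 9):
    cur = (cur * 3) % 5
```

Let's trace through this code step by step.

Initialize: cur = 1
Entering loop: for j in range(1, 9):

After execution: cur = 1
1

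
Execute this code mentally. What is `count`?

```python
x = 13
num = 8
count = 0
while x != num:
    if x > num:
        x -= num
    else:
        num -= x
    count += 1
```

Let's trace through this code step by step.

Initialize: x = 13
Initialize: num = 8
Initialize: count = 0
Entering loop: while x != num:

After execution: count = 5
5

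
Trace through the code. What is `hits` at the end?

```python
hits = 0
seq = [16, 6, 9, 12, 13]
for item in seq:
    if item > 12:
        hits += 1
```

Let's trace through this code step by step.

Initialize: hits = 0
Initialize: seq = [16, 6, 9, 12, 13]
Entering loop: for item in seq:

After execution: hits = 2
2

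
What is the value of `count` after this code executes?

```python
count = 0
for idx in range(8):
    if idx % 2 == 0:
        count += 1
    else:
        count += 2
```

Let's trace through this code step by step.

Initialize: count = 0
Entering loop: for idx in range(8):

After execution: count = 12
12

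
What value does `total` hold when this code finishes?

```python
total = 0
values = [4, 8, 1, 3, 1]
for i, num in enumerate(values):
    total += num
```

Let's trace through this code step by step.

Initialize: total = 0
Initialize: values = [4, 8, 1, 3, 1]
Entering loop: for i, num in enumerate(values):

After execution: total = 17
17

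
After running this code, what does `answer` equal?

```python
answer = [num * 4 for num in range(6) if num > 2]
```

Let's trace through this code step by step.

Initialize: answer = [num * 4 for num in range(6) if num > 2]

After execution: answer = [12, 16, 20]
[12, 16, 20]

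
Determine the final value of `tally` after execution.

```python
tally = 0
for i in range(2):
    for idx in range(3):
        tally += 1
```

Let's trace through this code step by step.

Initialize: tally = 0
Entering loop: for i in range(2):

After execution: tally = 6
6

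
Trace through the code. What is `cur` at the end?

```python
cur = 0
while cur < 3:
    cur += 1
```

Let's trace through this code step by step.

Initialize: cur = 0
Entering loop: while cur < 3:

After execution: cur = 3
3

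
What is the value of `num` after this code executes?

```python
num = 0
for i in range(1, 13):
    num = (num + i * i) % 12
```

Let's trace through this code step by step.

Initialize: num = 0
Entering loop: for i in range(1, 13):

After execution: num = 2
2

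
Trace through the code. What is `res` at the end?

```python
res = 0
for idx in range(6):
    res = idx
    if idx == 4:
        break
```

Let's trace through this code step by step.

Initialize: res = 0
Entering loop: for idx in range(6):

After execution: res = 4
4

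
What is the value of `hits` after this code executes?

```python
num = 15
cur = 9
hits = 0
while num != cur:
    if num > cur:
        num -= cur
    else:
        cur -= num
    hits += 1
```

Let's trace through this code step by step.

Initialize: num = 15
Initialize: cur = 9
Initialize: hits = 0
Entering loop: while num != cur:

After execution: hits = 3
3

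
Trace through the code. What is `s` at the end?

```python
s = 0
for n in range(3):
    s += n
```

Let's trace through this code step by step.

Initialize: s = 0
Entering loop: for n in range(3):

After execution: s = 3
3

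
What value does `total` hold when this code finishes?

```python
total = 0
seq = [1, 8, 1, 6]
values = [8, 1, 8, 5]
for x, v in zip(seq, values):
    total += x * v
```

Let's trace through this code step by step.

Initialize: total = 0
Initialize: seq = [1, 8, 1, 6]
Initialize: values = [8, 1, 8, 5]
Entering loop: for x, v in zip(seq, values):

After execution: total = 54
54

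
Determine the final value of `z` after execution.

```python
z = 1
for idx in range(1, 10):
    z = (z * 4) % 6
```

Let's trace through this code step by step.

Initialize: z = 1
Entering loop: for idx in range(1, 10):

After execution: z = 4
4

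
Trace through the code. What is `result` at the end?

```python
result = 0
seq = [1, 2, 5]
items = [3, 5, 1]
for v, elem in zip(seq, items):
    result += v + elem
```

Let's trace through this code step by step.

Initialize: result = 0
Initialize: seq = [1, 2, 5]
Initialize: items = [3, 5, 1]
Entering loop: for v, elem in zip(seq, items):

After execution: result = 17
17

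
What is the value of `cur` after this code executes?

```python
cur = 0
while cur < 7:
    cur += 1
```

Let's trace through this code step by step.

Initialize: cur = 0
Entering loop: while cur < 7:

After execution: cur = 7
7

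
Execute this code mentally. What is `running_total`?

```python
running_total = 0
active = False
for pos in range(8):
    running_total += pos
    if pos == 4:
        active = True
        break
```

Let's trace through this code step by step.

Initialize: running_total = 0
Initialize: active = False
Entering loop: for pos in range(8):

After execution: running_total = 10
10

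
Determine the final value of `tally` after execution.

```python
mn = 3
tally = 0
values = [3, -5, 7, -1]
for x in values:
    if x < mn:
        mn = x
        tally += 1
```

Let's trace through this code step by step.

Initialize: mn = 3
Initialize: tally = 0
Initialize: values = [3, -5, 7, -1]
Entering loop: for x in values:

After execution: tally = 1
1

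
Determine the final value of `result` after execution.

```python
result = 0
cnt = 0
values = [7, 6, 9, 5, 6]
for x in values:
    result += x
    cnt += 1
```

Let's trace through this code step by step.

Initialize: result = 0
Initialize: cnt = 0
Initialize: values = [7, 6, 9, 5, 6]
Entering loop: for x in values:

After execution: result = 33
33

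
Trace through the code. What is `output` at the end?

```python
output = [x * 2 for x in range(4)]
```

Let's trace through this code step by step.

Initialize: output = [x * 2 for x in range(4)]

After execution: output = [0, 2, 4, 6]
[0, 2, 4, 6]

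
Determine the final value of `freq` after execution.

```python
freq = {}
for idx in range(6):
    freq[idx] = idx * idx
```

Let's trace through this code step by step.

Initialize: freq = {}
Entering loop: for idx in range(6):

After execution: freq = {0: 0, 1: 1, 2: 4, 3: 9, 4: 16, 5: 25}
{0: 0, 1: 1, 2: 4, 3: 9, 4: 16, 5: 25}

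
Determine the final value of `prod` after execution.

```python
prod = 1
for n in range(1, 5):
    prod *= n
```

Let's trace through this code step by step.

Initialize: prod = 1
Entering loop: for n in range(1, 5):

After execution: prod = 24
24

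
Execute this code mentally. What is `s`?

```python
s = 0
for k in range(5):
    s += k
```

Let's trace through this code step by step.

Initialize: s = 0
Entering loop: for k in range(5):

After execution: s = 10
10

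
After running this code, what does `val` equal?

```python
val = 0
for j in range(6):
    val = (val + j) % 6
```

Let's trace through this code step by step.

Initialize: val = 0
Entering loop: for j in range(6):

After execution: val = 3
3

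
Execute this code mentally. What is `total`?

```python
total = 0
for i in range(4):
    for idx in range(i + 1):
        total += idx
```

Let's trace through this code step by step.

Initialize: total = 0
Entering loop: for i in range(4):

After execution: total = 10
10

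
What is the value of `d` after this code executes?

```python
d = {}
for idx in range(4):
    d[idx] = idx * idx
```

Let's trace through this code step by step.

Initialize: d = {}
Entering loop: for idx in range(4):

After execution: d = {0: 0, 1: 1, 2: 4, 3: 9}
{0: 0, 1: 1, 2: 4, 3: 9}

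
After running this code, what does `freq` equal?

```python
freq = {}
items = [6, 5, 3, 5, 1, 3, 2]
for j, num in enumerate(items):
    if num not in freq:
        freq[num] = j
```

Let's trace through this code step by step.

Initialize: freq = {}
Initialize: items = [6, 5, 3, 5, 1, 3, 2]
Entering loop: for j, num in enumerate(items):

After execution: freq = {6: 0, 5: 1, 3: 2, 1: 4, 2: 6}
{6: 0, 5: 1, 3: 2, 1: 4, 2: 6}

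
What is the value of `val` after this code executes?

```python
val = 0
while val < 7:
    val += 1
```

Let's trace through this code step by step.

Initialize: val = 0
Entering loop: while val < 7:

After execution: val = 7
7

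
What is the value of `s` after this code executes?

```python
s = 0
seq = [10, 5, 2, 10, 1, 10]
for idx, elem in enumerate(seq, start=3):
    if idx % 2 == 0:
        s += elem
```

Let's trace through this code step by step.

Initialize: s = 0
Initialize: seq = [10, 5, 2, 10, 1, 10]
Entering loop: for idx, elem in enumerate(seq, start=3):

After execution: s = 25
25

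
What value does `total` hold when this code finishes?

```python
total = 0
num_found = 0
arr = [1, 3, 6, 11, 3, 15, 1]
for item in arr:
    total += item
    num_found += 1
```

Let's trace through this code step by step.

Initialize: total = 0
Initialize: num_found = 0
Initialize: arr = [1, 3, 6, 11, 3, 15, 1]
Entering loop: for item in arr:

After execution: total = 40
40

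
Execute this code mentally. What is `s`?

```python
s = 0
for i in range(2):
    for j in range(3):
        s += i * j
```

Let's trace through this code step by step.

Initialize: s = 0
Entering loop: for i in range(2):

After execution: s = 3
3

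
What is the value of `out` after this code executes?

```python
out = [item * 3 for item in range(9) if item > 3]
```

Let's trace through this code step by step.

Initialize: out = [item * 3 for item in range(9) if item > 3]

After execution: out = [12, 15, 18, 21, 24]
[12, 15, 18, 21, 24]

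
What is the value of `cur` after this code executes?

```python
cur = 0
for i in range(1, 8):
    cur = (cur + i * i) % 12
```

Let's trace through this code step by step.

Initialize: cur = 0
Entering loop: for i in range(1, 8):

After execution: cur = 8
8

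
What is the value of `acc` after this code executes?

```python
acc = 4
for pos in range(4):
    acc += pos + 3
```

Let's trace through this code step by step.

Initialize: acc = 4
Entering loop: for pos in range(4):

After execution: acc = 22
22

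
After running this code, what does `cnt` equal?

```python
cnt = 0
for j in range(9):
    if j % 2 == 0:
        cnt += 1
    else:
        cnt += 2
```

Let's trace through this code step by step.

Initialize: cnt = 0
Entering loop: for j in range(9):

After execution: cnt = 13
13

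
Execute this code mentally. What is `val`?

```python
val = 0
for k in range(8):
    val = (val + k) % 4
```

Let's trace through this code step by step.

Initialize: val = 0
Entering loop: for k in range(8):

After execution: val = 0
0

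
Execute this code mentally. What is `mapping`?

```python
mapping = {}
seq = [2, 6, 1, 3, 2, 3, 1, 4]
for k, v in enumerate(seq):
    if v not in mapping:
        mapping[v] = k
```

Let's trace through this code step by step.

Initialize: mapping = {}
Initialize: seq = [2, 6, 1, 3, 2, 3, 1, 4]
Entering loop: for k, v in enumerate(seq):

After execution: mapping = {2: 0, 6: 1, 1: 2, 3: 3, 4: 7}
{2: 0, 6: 1, 1: 2, 3: 3, 4: 7}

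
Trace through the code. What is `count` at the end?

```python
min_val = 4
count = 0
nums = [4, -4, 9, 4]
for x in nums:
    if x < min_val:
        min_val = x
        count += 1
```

Let's trace through this code step by step.

Initialize: min_val = 4
Initialize: count = 0
Initialize: nums = [4, -4, 9, 4]
Entering loop: for x in nums:

After execution: count = 1
1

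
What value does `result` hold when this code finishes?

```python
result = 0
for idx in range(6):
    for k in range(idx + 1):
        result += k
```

Let's trace through this code step by step.

Initialize: result = 0
Entering loop: for idx in range(6):

After execution: result = 35
35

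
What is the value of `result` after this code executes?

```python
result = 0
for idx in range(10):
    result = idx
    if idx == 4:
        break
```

Let's trace through this code step by step.

Initialize: result = 0
Entering loop: for idx in range(10):

After execution: result = 4
4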